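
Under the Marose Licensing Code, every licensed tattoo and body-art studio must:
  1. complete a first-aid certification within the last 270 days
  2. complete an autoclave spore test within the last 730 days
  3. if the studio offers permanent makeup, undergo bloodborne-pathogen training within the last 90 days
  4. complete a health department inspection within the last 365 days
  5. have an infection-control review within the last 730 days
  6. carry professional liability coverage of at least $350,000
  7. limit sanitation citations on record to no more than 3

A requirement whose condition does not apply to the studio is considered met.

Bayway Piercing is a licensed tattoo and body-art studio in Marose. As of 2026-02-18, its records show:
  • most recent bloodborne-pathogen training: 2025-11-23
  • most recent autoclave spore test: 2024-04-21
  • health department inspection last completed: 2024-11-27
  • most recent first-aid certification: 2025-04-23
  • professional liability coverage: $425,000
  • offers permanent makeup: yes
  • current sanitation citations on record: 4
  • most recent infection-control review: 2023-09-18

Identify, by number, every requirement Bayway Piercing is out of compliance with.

1. first-aid certification 301 days ago vs limit 270 → not met
2. autoclave spore test 668 days ago vs limit 730 → met
3. condition 'offers permanent makeup' holds; bloodborne-pathogen training 87 days ago vs limit 90 → met
4. health department inspection 448 days ago vs limit 365 → not met
5. infection-control review 884 days ago vs limit 730 → not met
6. professional liability coverage $425,000 ≥ $350,000 → met
7. sanitation citations on record 4 > 3 → not met
Not met: 1, 4, 5, 7

1, 4, 5, 7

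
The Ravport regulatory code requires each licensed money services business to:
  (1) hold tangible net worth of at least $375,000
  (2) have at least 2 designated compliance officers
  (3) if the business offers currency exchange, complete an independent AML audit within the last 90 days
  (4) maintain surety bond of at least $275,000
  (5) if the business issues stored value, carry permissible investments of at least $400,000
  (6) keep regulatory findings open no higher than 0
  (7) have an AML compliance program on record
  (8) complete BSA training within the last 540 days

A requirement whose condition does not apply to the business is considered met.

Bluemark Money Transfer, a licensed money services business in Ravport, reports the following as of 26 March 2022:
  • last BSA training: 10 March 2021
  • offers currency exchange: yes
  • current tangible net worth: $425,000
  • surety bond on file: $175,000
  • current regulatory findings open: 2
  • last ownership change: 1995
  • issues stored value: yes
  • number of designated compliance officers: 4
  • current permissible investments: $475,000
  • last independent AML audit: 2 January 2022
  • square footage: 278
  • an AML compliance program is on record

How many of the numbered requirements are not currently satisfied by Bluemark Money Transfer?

1. tangible net worth $425,000 ≥ $375,000 → met
2. designated compliance officers 4 ≥ 2 → met
3. condition 'offers currency exchange' holds; independent AML audit 83 days ago vs limit 90 → met
4. surety bond $175,000 < $275,000 → not met
5. condition 'issues stored value' holds; permissible investments $475,000 ≥ $400,000 → met
6. regulatory findings open 2 > 0 → not met
7. AML compliance program present → met
8. BSA training 381 days ago vs limit 540 → met
Not met: 2 of 8

2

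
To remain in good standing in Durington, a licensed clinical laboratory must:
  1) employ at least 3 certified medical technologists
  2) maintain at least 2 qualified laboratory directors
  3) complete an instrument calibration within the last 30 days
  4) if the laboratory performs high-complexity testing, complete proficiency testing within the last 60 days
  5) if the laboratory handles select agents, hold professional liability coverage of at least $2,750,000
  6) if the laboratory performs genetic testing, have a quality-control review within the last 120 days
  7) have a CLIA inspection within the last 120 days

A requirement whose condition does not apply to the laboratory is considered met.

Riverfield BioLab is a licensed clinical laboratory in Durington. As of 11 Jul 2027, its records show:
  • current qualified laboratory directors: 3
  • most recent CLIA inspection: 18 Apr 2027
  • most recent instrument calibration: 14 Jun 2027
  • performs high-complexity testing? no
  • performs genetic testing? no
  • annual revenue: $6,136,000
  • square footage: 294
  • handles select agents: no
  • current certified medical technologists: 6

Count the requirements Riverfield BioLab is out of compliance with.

0

1. certified medical technologists 6 ≥ 3 → met
2. qualified laboratory directors 3 ≥ 2 → met
3. instrument calibration 27 days ago vs limit 30 → met
4. condition 'performs high-complexity testing' does not hold → requirement n/a → met
5. condition 'handles select agents' does not hold → requirement n/a → met
6. condition 'performs genetic testing' does not hold → requirement n/a → met
7. CLIA inspection 84 days ago vs limit 120 → met
Not met: 0 of 7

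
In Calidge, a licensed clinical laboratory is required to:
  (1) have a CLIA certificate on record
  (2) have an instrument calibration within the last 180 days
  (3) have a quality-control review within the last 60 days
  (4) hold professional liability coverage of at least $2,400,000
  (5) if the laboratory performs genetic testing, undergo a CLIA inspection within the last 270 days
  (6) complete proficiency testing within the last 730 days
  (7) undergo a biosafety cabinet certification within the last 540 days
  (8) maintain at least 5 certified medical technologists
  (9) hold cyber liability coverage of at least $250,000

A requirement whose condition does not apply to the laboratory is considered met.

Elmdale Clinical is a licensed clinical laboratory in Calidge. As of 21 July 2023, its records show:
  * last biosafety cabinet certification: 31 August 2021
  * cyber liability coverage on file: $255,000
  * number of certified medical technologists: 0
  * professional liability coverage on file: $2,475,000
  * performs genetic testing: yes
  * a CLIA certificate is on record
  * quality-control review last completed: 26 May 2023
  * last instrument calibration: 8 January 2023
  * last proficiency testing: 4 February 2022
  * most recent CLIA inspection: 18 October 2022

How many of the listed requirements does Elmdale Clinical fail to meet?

1. CLIA certificate present → met
2. instrument calibration 194 days ago vs limit 180 → not met
3. quality-control review 56 days ago vs limit 60 → met
4. professional liability coverage $2,475,000 ≥ $2,400,000 → met
5. condition 'performs genetic testing' holds; CLIA inspection 276 days ago vs limit 270 → not met
6. proficiency testing 532 days ago vs limit 730 → met
7. biosafety cabinet certification 689 days ago vs limit 540 → not met
8. certified medical technologists 0 < 5 → not met
9. cyber liability coverage $255,000 ≥ $250,000 → met
Not met: 4 of 9

4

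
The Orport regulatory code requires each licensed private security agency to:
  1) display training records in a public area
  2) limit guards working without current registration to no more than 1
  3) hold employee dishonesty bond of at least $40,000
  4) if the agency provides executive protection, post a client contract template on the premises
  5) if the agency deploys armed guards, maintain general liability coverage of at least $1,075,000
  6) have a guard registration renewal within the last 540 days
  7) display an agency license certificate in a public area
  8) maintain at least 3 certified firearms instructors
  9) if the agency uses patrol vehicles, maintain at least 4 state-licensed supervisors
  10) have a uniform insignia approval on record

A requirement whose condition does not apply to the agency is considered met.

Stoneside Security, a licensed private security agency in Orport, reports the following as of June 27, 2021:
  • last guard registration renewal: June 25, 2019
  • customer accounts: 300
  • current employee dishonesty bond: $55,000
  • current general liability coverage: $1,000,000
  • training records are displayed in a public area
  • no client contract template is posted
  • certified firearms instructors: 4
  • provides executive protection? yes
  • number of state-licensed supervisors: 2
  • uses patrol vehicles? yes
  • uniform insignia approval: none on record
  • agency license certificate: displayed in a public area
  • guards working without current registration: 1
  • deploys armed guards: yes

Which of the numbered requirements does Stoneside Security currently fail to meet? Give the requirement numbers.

4, 5, 6, 9, 10

1. training records present → met
2. guards working without current registration 1 ≤ 1 → met
3. employee dishonesty bond $55,000 ≥ $40,000 → met
4. condition 'provides executive protection' holds; client contract template absent → not met
5. condition 'deploys armed guards' holds; general liability coverage $1,000,000 < $1,075,000 → not met
6. guard registration renewal 733 days ago vs limit 540 → not met
7. agency license certificate present → met
8. certified firearms instructors 4 ≥ 3 → met
9. condition 'uses patrol vehicles' holds; state-licensed supervisors 2 < 4 → not met
10. uniform insignia approval absent → not met
Not met: 4, 5, 6, 9, 10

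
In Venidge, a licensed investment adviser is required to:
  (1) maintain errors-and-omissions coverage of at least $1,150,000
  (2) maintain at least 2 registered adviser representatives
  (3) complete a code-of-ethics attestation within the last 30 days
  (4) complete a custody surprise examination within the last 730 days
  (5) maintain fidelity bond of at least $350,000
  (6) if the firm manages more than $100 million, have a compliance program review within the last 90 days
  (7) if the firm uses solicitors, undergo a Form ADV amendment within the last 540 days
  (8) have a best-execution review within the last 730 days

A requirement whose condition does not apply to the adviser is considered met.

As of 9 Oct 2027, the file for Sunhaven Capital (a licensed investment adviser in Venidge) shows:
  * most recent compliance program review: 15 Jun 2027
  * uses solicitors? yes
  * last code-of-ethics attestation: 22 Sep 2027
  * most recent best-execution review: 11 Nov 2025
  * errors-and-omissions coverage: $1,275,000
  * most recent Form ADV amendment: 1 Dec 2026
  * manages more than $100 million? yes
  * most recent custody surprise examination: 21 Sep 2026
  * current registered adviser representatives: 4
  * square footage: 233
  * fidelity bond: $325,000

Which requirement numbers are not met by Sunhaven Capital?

1. errors-and-omissions coverage $1,275,000 ≥ $1,150,000 → met
2. registered adviser representatives 4 ≥ 2 → met
3. code-of-ethics attestation 17 days ago vs limit 30 → met
4. custody surprise examination 383 days ago vs limit 730 → met
5. fidelity bond $325,000 < $350,000 → not met
6. condition 'manages more than $100 million' holds; compliance program review 116 days ago vs limit 90 → not met
7. condition 'uses solicitors' holds; Form ADV amendment 312 days ago vs limit 540 → met
8. best-execution review 697 days ago vs limit 730 → met
Not met: 5, 6

5, 6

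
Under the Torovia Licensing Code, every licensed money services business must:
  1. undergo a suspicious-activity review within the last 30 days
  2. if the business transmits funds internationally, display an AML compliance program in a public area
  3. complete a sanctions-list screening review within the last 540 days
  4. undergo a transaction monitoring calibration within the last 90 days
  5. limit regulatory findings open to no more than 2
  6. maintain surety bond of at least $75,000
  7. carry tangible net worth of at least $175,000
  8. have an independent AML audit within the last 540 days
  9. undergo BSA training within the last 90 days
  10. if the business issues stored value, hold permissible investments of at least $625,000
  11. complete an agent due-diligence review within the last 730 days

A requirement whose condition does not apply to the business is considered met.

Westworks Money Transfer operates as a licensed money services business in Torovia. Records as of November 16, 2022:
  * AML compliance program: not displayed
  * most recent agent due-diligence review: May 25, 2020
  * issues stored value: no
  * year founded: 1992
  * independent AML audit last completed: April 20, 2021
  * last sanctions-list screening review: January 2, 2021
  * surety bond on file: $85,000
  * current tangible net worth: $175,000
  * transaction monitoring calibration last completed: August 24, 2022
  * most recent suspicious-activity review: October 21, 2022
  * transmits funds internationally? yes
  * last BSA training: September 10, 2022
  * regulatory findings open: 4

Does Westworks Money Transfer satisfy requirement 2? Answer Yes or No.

2. condition 'transmits funds internationally' holds; AML compliance program absent → not met

No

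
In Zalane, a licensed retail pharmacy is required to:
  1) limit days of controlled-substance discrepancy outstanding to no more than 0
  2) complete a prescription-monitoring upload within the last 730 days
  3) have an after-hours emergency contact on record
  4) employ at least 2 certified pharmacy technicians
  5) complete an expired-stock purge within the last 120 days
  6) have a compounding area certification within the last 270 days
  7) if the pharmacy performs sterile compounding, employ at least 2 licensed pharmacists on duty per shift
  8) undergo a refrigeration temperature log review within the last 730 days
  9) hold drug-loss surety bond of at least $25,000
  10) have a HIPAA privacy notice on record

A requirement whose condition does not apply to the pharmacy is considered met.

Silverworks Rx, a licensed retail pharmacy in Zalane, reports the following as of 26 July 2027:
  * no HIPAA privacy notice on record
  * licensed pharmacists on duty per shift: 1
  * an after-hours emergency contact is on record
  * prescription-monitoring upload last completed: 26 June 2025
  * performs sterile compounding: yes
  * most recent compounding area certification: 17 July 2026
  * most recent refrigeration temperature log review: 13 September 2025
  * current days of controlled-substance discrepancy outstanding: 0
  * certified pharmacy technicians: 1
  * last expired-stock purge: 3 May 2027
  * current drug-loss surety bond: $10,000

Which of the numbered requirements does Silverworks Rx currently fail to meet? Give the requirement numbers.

2, 4, 6, 7, 9, 10

1. days of controlled-substance discrepancy outstanding 0 ≤ 0 → met
2. prescription-monitoring upload 760 days ago vs limit 730 → not met
3. after-hours emergency contact present → met
4. certified pharmacy technicians 1 < 2 → not met
5. expired-stock purge 84 days ago vs limit 120 → met
6. compounding area certification 374 days ago vs limit 270 → not met
7. condition 'performs sterile compounding' holds; licensed pharmacists on duty per shift 1 < 2 → not met
8. refrigeration temperature log review 681 days ago vs limit 730 → met
9. drug-loss surety bond $10,000 < $25,000 → not met
10. HIPAA privacy notice absent → not met
Not met: 2, 4, 6, 7, 9, 10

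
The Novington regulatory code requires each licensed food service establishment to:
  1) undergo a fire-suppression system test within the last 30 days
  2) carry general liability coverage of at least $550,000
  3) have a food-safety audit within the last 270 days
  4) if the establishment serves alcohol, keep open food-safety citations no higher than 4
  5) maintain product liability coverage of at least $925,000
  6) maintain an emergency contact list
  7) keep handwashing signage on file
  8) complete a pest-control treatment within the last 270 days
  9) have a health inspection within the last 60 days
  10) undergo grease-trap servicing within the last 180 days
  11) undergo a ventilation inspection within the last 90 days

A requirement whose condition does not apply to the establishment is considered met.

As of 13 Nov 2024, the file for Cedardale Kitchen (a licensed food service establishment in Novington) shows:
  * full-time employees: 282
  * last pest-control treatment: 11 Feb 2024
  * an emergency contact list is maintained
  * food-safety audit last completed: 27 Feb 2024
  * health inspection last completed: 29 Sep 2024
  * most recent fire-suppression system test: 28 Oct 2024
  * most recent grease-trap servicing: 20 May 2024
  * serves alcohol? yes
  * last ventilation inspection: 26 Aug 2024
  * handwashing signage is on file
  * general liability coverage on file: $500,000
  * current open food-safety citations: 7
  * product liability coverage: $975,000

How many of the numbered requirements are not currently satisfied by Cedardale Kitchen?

1. fire-suppression system test 16 days ago vs limit 30 → met
2. general liability coverage $500,000 < $550,000 → not met
3. food-safety audit 260 days ago vs limit 270 → met
4. condition 'serves alcohol' holds; open food-safety citations 7 > 4 → not met
5. product liability coverage $975,000 ≥ $925,000 → met
6. emergency contact list present → met
7. handwashing signage present → met
8. pest-control treatment 276 days ago vs limit 270 → not met
9. health inspection 45 days ago vs limit 60 → met
10. grease-trap servicing 177 days ago vs limit 180 → met
11. ventilation inspection 79 days ago vs limit 90 → met
Not met: 3 of 11

3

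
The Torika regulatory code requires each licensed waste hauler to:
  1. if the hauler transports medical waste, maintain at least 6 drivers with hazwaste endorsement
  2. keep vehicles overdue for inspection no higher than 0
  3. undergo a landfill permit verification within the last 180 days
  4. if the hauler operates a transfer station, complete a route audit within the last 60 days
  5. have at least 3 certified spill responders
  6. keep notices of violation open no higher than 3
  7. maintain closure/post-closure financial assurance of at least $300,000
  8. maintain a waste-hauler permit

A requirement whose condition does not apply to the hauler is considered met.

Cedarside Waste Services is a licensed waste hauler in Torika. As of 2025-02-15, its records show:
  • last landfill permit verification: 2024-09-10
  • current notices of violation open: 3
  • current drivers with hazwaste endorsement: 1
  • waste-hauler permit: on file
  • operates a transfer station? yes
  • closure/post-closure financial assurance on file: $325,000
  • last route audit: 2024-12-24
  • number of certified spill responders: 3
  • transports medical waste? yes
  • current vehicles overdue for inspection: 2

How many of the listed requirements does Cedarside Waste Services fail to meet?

1. condition 'transports medical waste' holds; drivers with hazwaste endorsement 1 < 6 → not met
2. vehicles overdue for inspection 2 > 0 → not met
3. landfill permit verification 158 days ago vs limit 180 → met
4. condition 'operates a transfer station' holds; route audit 53 days ago vs limit 60 → met
5. certified spill responders 3 ≥ 3 → met
6. notices of violation open 3 ≤ 3 → met
7. closure/post-closure financial assurance $325,000 ≥ $300,000 → met
8. waste-hauler permit present → met
Not met: 2 of 8

2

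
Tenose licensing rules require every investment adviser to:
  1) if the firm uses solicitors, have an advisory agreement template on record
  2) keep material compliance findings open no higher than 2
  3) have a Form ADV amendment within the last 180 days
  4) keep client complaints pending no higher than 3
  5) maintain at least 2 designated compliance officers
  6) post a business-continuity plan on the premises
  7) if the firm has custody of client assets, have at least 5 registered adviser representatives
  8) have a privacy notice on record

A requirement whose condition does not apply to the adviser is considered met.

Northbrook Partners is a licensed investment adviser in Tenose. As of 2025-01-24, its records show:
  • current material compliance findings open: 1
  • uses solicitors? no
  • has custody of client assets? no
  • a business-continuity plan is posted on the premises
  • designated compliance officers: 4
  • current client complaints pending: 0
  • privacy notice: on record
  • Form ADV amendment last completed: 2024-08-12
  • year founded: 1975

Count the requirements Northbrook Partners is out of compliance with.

0

1. condition 'uses solicitors' does not hold → requirement n/a → met
2. material compliance findings open 1 ≤ 2 → met
3. Form ADV amendment 165 days ago vs limit 180 → met
4. client complaints pending 0 ≤ 3 → met
5. designated compliance officers 4 ≥ 2 → met
6. business-continuity plan present → met
7. condition 'has custody of client assets' does not hold → requirement n/a → met
8. privacy notice present → met
Not met: 0 of 8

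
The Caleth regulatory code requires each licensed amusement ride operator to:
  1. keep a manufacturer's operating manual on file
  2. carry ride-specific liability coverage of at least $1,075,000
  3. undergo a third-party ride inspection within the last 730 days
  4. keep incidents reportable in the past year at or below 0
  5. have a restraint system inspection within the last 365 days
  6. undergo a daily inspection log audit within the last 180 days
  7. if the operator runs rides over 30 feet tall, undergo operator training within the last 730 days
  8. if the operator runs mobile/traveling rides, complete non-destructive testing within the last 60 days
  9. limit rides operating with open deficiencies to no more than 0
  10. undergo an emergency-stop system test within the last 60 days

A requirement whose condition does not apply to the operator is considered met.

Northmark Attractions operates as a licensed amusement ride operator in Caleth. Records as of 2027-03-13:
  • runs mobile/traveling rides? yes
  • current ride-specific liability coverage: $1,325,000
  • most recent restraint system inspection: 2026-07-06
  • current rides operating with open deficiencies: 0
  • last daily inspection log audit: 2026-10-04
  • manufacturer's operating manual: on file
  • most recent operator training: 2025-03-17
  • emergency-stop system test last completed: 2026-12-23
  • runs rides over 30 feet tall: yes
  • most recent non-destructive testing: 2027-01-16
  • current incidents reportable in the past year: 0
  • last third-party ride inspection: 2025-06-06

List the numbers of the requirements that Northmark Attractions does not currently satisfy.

1. manufacturer's operating manual present → met
2. ride-specific liability coverage $1,325,000 ≥ $1,075,000 → met
3. third-party ride inspection 645 days ago vs limit 730 → met
4. incidents reportable in the past year 0 ≤ 0 → met
5. restraint system inspection 250 days ago vs limit 365 → met
6. daily inspection log audit 160 days ago vs limit 180 → met
7. condition 'runs rides over 30 feet tall' holds; operator training 726 days ago vs limit 730 → met
8. condition 'runs mobile/traveling rides' holds; non-destructive testing 56 days ago vs limit 60 → met
9. rides operating with open deficiencies 0 ≤ 0 → met
10. emergency-stop system test 80 days ago vs limit 60 → not met
Not met: 10

10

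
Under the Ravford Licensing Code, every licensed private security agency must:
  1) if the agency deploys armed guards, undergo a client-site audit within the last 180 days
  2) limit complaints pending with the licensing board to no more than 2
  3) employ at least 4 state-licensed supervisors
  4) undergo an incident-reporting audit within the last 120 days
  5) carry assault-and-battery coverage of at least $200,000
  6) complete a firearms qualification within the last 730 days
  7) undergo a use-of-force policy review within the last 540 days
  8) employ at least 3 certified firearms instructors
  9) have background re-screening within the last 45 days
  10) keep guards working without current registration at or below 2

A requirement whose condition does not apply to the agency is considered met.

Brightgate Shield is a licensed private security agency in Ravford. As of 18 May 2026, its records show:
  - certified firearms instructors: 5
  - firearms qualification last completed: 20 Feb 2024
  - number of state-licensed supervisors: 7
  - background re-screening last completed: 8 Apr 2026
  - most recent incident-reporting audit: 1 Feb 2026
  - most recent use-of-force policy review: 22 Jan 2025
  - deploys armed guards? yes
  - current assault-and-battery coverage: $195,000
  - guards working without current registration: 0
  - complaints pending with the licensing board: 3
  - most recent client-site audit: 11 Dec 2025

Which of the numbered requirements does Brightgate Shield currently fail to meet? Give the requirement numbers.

1. condition 'deploys armed guards' holds; client-site audit 158 days ago vs limit 180 → met
2. complaints pending with the licensing board 3 > 2 → not met
3. state-licensed supervisors 7 ≥ 4 → met
4. incident-reporting audit 106 days ago vs limit 120 → met
5. assault-and-battery coverage $195,000 < $200,000 → not met
6. firearms qualification 818 days ago vs limit 730 → not met
7. use-of-force policy review 481 days ago vs limit 540 → met
8. certified firearms instructors 5 ≥ 3 → met
9. background re-screening 40 days ago vs limit 45 → met
10. guards working without current registration 0 ≤ 2 → met
Not met: 2, 5, 6

2, 5, 6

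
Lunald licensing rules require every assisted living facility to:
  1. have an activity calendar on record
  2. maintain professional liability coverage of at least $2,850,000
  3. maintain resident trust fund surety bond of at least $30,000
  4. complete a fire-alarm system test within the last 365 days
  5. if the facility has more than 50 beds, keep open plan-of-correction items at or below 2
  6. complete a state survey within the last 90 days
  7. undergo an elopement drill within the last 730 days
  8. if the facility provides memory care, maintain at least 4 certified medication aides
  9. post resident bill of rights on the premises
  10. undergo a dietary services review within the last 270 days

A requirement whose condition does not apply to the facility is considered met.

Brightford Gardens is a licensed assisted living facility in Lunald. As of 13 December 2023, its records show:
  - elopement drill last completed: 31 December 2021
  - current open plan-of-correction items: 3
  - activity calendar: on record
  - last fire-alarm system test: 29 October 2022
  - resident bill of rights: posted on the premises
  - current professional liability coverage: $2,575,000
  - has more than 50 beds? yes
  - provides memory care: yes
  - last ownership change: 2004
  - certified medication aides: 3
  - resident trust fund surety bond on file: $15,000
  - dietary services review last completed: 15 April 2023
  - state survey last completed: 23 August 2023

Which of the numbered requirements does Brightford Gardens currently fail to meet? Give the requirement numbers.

2, 3, 4, 5, 6, 8

1. activity calendar present → met
2. professional liability coverage $2,575,000 < $2,850,000 → not met
3. resident trust fund surety bond $15,000 < $30,000 → not met
4. fire-alarm system test 410 days ago vs limit 365 → not met
5. condition 'has more than 50 beds' holds; open plan-of-correction items 3 > 2 → not met
6. state survey 112 days ago vs limit 90 → not met
7. elopement drill 712 days ago vs limit 730 → met
8. condition 'provides memory care' holds; certified medication aides 3 < 4 → not met
9. resident bill of rights present → met
10. dietary services review 242 days ago vs limit 270 → met
Not met: 2, 3, 4, 5, 6, 8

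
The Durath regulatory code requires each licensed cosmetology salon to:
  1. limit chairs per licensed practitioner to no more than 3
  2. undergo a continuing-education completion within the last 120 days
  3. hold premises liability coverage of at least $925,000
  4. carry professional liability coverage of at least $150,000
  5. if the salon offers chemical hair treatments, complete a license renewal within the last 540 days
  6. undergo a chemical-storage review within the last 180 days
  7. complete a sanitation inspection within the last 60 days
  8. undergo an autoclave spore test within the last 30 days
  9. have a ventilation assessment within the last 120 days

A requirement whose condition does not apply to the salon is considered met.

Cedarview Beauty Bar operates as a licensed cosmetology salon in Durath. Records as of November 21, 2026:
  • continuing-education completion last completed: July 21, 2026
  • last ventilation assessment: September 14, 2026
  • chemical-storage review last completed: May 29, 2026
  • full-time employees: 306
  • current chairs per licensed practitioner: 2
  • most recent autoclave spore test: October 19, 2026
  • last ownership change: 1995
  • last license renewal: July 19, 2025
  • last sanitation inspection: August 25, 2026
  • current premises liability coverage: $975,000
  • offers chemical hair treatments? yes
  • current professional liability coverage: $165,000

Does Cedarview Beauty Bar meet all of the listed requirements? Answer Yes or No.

1. chairs per licensed practitioner 2 ≤ 3 → met
2. continuing-education completion 123 days ago vs limit 120 → not met
3. premises liability coverage $975,000 ≥ $925,000 → met
4. professional liability coverage $165,000 ≥ $150,000 → met
5. condition 'offers chemical hair treatments' holds; license renewal 490 days ago vs limit 540 → met
6. chemical-storage review 176 days ago vs limit 180 → met
7. sanitation inspection 88 days ago vs limit 60 → not met
8. autoclave spore test 33 days ago vs limit 30 → not met
9. ventilation assessment 68 days ago vs limit 120 → met
Not met: 2, 7, 8

No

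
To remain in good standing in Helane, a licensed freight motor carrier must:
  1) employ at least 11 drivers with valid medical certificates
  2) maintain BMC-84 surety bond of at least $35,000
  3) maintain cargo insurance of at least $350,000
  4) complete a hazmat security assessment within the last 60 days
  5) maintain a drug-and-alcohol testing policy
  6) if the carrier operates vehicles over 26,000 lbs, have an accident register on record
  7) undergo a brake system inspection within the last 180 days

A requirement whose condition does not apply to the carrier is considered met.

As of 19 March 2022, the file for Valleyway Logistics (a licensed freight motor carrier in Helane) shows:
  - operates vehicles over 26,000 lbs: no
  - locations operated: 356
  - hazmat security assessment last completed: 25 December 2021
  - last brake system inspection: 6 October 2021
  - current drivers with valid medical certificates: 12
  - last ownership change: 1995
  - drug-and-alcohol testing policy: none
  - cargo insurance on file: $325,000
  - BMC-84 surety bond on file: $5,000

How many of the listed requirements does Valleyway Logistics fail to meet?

1. drivers with valid medical certificates 12 ≥ 11 → met
2. BMC-84 surety bond $5,000 < $35,000 → not met
3. cargo insurance $325,000 < $350,000 → not met
4. hazmat security assessment 84 days ago vs limit 60 → not met
5. drug-and-alcohol testing policy absent → not met
6. condition 'operates vehicles over 26,000 lbs' does not hold → requirement n/a → met
7. brake system inspection 164 days ago vs limit 180 → met
Not met: 4 of 7

4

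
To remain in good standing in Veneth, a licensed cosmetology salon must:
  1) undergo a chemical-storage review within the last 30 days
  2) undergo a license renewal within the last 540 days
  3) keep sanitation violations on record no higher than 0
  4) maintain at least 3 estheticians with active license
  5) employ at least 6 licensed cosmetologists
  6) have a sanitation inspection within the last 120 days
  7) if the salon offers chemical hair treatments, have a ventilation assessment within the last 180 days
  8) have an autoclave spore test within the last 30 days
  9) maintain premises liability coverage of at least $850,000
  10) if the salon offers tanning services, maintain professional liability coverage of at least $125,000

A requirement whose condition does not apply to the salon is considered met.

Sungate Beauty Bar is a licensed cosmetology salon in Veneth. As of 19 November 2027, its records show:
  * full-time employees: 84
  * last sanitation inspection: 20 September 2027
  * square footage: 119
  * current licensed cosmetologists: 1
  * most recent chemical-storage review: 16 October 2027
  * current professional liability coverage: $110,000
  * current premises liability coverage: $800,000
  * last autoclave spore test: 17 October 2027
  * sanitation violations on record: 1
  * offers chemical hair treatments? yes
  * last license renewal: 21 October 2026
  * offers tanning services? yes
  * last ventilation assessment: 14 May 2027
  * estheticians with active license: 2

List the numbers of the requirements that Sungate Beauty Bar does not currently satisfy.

1, 3, 4, 5, 7, 8, 9, 10

1. chemical-storage review 34 days ago vs limit 30 → not met
2. license renewal 394 days ago vs limit 540 → met
3. sanitation violations on record 1 > 0 → not met
4. estheticians with active license 2 < 3 → not met
5. licensed cosmetologists 1 < 6 → not met
6. sanitation inspection 60 days ago vs limit 120 → met
7. condition 'offers chemical hair treatments' holds; ventilation assessment 189 days ago vs limit 180 → not met
8. autoclave spore test 33 days ago vs limit 30 → not met
9. premises liability coverage $800,000 < $850,000 → not met
10. condition 'offers tanning services' holds; professional liability coverage $110,000 < $125,000 → not met
Not met: 1, 3, 4, 5, 7, 8, 9, 10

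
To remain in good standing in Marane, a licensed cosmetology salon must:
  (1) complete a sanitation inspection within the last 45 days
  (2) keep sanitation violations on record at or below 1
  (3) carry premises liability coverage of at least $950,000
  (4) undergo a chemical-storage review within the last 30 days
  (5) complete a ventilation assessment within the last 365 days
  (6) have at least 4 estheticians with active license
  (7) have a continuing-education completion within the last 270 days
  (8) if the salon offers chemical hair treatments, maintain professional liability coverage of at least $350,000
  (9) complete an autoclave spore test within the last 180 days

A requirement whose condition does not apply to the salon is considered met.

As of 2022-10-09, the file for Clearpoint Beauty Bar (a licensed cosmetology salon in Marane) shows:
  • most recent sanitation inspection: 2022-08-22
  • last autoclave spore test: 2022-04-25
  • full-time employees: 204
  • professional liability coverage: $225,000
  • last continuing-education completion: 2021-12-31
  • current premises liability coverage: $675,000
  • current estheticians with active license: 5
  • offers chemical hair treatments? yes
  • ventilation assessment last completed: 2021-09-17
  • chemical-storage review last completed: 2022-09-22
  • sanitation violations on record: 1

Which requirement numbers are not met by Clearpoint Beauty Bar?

1. sanitation inspection 48 days ago vs limit 45 → not met
2. sanitation violations on record 1 ≤ 1 → met
3. premises liability coverage $675,000 < $950,000 → not met
4. chemical-storage review 17 days ago vs limit 30 → met
5. ventilation assessment 387 days ago vs limit 365 → not met
6. estheticians with active license 5 ≥ 4 → met
7. continuing-education completion 282 days ago vs limit 270 → not met
8. condition 'offers chemical hair treatments' holds; professional liability coverage $225,000 < $350,000 → not met
9. autoclave spore test 167 days ago vs limit 180 → met
Not met: 1, 3, 5, 7, 8

1, 3, 5, 7, 8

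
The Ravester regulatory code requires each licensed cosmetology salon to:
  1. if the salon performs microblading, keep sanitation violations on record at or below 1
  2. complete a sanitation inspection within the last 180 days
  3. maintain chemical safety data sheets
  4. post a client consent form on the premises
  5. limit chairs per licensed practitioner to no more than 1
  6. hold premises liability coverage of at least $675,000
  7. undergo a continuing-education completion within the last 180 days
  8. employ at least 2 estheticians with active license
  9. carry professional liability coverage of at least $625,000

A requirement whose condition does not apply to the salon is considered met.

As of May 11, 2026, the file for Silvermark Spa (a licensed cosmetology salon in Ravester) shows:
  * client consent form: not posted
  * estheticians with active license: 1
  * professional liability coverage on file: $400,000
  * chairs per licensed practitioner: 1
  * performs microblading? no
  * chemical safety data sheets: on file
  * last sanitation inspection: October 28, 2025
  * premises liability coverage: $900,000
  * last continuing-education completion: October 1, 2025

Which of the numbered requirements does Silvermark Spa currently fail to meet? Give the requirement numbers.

1. condition 'performs microblading' does not hold → requirement n/a → met
2. sanitation inspection 195 days ago vs limit 180 → not met
3. chemical safety data sheets present → met
4. client consent form absent → not met
5. chairs per licensed practitioner 1 ≤ 1 → met
6. premises liability coverage $900,000 ≥ $675,000 → met
7. continuing-education completion 222 days ago vs limit 180 → not met
8. estheticians with active license 1 < 2 → not met
9. professional liability coverage $400,000 < $625,000 → not met
Not met: 2, 4, 7, 8, 9

2, 4, 7, 8, 9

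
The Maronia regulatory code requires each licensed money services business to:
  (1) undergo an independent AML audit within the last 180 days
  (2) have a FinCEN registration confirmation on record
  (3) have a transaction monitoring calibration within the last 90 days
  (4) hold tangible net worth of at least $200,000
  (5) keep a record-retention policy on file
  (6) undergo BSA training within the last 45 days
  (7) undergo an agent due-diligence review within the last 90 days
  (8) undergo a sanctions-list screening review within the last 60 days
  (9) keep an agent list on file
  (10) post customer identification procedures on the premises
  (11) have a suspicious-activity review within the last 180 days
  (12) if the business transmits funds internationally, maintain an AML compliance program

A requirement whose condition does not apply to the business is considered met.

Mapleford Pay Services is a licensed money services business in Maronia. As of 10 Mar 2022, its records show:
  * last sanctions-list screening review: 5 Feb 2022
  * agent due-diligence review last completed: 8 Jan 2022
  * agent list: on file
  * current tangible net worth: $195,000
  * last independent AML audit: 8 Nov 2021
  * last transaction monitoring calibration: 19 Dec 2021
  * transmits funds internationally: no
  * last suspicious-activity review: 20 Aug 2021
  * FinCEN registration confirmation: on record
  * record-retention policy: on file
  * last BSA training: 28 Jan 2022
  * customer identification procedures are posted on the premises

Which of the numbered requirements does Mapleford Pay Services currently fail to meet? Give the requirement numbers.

1. independent AML audit 122 days ago vs limit 180 → met
2. FinCEN registration confirmation present → met
3. transaction monitoring calibration 81 days ago vs limit 90 → met
4. tangible net worth $195,000 < $200,000 → not met
5. record-retention policy present → met
6. BSA training 41 days ago vs limit 45 → met
7. agent due-diligence review 61 days ago vs limit 90 → met
8. sanctions-list screening review 33 days ago vs limit 60 → met
9. agent list present → met
10. customer identification procedures present → met
11. suspicious-activity review 202 days ago vs limit 180 → not met
12. condition 'transmits funds internationally' does not hold → requirement n/a → met
Not met: 4, 11

4, 11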